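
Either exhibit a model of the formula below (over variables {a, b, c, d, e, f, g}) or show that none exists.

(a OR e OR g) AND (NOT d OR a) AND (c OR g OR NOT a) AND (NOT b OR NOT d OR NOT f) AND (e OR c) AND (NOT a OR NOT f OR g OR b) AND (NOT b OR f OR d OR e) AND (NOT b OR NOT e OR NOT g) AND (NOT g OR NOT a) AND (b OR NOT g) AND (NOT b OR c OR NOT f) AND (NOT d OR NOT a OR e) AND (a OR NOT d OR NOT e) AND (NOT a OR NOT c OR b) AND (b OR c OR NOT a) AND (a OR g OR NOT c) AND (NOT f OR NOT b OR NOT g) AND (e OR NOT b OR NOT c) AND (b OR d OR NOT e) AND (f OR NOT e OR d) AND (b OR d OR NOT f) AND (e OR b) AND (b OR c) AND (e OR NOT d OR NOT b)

Case d = true:
(a) alone gives a = true.
(NOT g) alone gives g = false.
(c) alone gives c = true.
(e) alone gives e = true.
(b) alone gives b = true.
(NOT f) alone gives f = false.
All clauses are satisfied.

a: true,  b: true,  c: true,  d: true,  e: true,  f: false,  g: false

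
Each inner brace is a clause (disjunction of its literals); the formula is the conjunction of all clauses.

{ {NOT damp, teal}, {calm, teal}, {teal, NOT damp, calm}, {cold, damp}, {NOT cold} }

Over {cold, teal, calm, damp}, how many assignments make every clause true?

There are 2^4 = 16 truth assignments over (cold, teal, calm, damp).
Split on teal. With teal = true, the clauses containing teal are satisfied and NOT teal drops from the rest; 2 of the 2^3 = 8 assignments to the other variables satisfy what remains.
With teal = false, by the same count on the reduced clause set, 0 assignments work.
Total: 2 + 0 = 2.

2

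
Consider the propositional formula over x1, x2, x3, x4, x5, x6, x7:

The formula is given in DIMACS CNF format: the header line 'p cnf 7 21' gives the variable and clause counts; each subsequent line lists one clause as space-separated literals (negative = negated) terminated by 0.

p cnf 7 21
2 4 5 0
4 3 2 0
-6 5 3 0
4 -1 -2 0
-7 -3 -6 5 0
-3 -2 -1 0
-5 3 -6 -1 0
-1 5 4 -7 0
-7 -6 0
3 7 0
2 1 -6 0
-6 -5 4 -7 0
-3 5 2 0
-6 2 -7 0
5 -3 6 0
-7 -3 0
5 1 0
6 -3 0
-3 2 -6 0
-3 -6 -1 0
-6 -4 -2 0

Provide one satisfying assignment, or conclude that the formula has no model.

x1: True, x2: True, x3: False, x4: True, x5: False, x6: False, x7: True

Branch on x7: set x7 = True.
(¬x6) alone gives x6 = False.
(¬x3) alone gives x3 = False.
Branch on x4: set x4 = True.
Branch on x5: set x5 = False.
(x1) alone gives x1 = True.
No clause remains; x2 is free.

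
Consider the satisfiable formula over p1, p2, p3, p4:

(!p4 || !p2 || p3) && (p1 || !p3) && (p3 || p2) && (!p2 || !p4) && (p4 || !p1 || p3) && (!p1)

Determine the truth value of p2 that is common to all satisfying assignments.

True

Suppose p2 = false.
The clause (p3) is unit, so p3 = true.
The clause (p1) is unit, so p1 = true.
But (!p1) is also a unit clause — contradiction.
So every satisfying assignment has p2 = True.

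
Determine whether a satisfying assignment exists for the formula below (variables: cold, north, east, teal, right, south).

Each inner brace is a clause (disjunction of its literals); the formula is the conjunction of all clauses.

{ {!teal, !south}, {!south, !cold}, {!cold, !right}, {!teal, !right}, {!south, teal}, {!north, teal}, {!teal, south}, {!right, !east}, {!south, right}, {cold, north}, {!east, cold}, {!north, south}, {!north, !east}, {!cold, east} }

Case teal = false:
Unit clause (!south) forces south = false.
Unit clause (!north) forces north = false.
Unit clause (cold) forces cold = true.
Unit clause (!right) forces right = false.
Unit clause (east) forces east = true.
All clauses are satisfied.
A satisfying assignment: cold ↦ true,  north ↦ false,  east ↦ true,  teal ↦ false,  right ↦ false,  south ↦ false.

Satisfiable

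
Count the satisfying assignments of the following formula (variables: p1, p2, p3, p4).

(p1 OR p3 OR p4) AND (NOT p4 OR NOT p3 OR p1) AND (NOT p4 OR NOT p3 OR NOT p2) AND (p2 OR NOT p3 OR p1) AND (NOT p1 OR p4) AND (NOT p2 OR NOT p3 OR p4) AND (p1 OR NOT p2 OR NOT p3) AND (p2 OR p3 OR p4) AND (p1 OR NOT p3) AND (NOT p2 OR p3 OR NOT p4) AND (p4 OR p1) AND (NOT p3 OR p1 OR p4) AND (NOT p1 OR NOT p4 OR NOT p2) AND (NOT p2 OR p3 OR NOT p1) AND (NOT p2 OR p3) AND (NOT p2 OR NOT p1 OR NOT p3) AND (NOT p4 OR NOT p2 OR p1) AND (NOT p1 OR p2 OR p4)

3

There are 2^4 = 16 truth assignments over (p1, p2, p3, p4).
Check each against the 18 clauses (columns in the order p1, p2, p3, p4):
  F F F F  ✗ fails (p1 OR p3 OR p4)
  F F F T  ✓ satisfies all
  F F T F  ✗ fails (p2 OR NOT p3 OR p1)
  F F T T  ✗ fails (NOT p4 OR NOT p3 OR p1)
  F T F F  ✗ fails (p1 OR p3 OR p4)
  F T F T  ✗ fails (NOT p2 OR p3 OR NOT p4)
  F T T F  ✗ fails (NOT p2 OR NOT p3 OR p4)
  F T T T  ✗ fails (NOT p4 OR NOT p3 OR p1)
  T F F F  ✗ fails (NOT p1 OR p4)
  T F F T  ✓ satisfies all
  T F T F  ✗ fails (NOT p1 OR p4)
  T F T T  ✓ satisfies all
  T T F F  ✗ fails (NOT p1 OR p4)
  T T F T  ✗ fails (NOT p2 OR p3 OR NOT p4)
  T T T F  ✗ fails (NOT p1 OR p4)
  T T T T  ✗ fails (NOT p4 OR NOT p3 OR NOT p2)
3 of the 16 rows are models.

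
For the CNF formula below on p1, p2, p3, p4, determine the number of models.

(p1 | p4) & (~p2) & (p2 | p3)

3

There are 2^4 = 16 truth assignments over (p1, p2, p3, p4).
Check each against the 3 clauses (columns in the order p1, p2, p3, p4):
  F F F F  ✗ fails (p1 | p4)
  F F F T  ✗ fails (p2 | p3)
  F F T F  ✗ fails (p1 | p4)
  F F T T  ✓ satisfies all
  F T F F  ✗ fails (p1 | p4)
  F T F T  ✗ fails (~p2)
  F T T F  ✗ fails (p1 | p4)
  F T T T  ✗ fails (~p2)
  T F F F  ✗ fails (p2 | p3)
  T F F T  ✗ fails (p2 | p3)
  T F T F  ✓ satisfies all
  T F T T  ✓ satisfies all
  T T F F  ✗ fails (~p2)
  T T F T  ✗ fails (~p2)
  T T T F  ✗ fails (~p2)
  T T T T  ✗ fails (~p2)
3 of the 16 rows are models.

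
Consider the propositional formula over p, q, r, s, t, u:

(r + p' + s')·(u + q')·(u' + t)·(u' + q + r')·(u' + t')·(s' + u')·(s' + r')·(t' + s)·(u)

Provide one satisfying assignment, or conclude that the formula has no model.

UNSATISFIABLE

The clause (u) is unit, so u = 1.
The clause (t) is unit, so t = 1.
But (t') is also a unit clause — contradiction.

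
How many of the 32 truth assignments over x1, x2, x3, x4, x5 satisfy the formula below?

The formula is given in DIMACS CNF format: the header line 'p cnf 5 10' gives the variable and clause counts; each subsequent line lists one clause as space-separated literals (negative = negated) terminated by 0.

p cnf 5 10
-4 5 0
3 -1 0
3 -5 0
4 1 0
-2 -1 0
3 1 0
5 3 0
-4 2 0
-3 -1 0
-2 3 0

There are 2^5 = 32 truth assignments over (x1, x2, x3, x4, x5).
Split on x2. With x2 = True, the clauses containing x2 are satisfied and ¬x2 drops from the rest; 1 of the 2^4 = 16 assignments to the other variables satisfy what remains.
With x2 = False, by the same count on the reduced clause set, 0 assignments work.
(One model: x1=F, x2=T, x3=T, x4=T, x5=T.)
Total: 1 + 0 = 1.

1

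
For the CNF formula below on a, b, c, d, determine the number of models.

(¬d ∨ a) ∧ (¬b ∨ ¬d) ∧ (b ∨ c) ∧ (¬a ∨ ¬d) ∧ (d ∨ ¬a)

3

There are 2^4 = 16 truth assignments over (a, b, c, d).
Split on d. With d = True, the clauses containing d are satisfied and ¬d drops from the rest; 0 of the 2^3 = 8 assignments to the other variables satisfy what remains.
With d = False, by the same count on the reduced clause set, 3 assignments work.
(One model: a=F, b=F, c=T, d=F.)
Total: 0 + 3 = 3.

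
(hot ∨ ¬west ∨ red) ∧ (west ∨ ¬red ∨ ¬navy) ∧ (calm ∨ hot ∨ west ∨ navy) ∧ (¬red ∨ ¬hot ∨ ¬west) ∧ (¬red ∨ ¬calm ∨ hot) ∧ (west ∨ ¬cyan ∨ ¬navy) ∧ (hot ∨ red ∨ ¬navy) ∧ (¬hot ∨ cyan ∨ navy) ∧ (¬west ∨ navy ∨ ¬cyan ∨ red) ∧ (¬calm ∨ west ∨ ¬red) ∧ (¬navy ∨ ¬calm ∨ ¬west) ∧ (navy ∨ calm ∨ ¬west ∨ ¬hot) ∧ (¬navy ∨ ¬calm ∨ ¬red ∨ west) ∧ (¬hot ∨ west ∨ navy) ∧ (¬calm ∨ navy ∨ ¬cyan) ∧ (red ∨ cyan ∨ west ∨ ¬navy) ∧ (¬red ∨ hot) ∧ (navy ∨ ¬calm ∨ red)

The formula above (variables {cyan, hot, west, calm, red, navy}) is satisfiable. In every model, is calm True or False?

Suppose calm = True.
Suppose red = False.
The clause (navy) is unit, so navy = True.
The clause (hot) is unit, so hot = True.
The clause (¬west) is unit, so west = False.
The clause (¬cyan) is unit, so cyan = False.
Now (cyan) is unsatisfied and unit — conflict.
Backtrack on red: now try red = True.
The clause (hot) is unit, so hot = True.
The clause (¬west) is unit, so west = False.
Now (west) is unsatisfied and unit — conflict.
Either choice for red ends in contradiction.
So every satisfying assignment has calm = False.

False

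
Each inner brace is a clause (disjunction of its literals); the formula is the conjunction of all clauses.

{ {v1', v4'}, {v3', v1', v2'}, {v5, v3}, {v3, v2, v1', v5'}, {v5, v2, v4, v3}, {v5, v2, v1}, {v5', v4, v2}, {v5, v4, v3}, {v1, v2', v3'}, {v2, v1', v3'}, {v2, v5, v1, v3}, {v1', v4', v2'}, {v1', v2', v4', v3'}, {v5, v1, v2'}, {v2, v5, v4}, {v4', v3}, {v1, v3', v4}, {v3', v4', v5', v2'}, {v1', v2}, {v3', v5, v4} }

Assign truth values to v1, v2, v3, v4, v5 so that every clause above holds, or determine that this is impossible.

Suppose v1 = 0.
Suppose v5 = 1.
Suppose v4 = 0.
(v2) alone gives v2 = 1.
(v3') alone gives v3 = 0.
Every clause now holds.

v1 ↦ 0, v2 ↦ 1, v3 ↦ 0, v4 ↦ 0, v5 ↦ 1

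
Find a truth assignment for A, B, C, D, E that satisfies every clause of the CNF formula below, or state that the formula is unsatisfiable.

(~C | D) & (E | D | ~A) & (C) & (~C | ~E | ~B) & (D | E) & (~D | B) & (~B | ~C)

UNSATISFIABLE

(C) alone gives C = 1.
(D) alone gives D = 1.
(B) alone gives B = 1.
But (~B) is also a unit clause — contradiction.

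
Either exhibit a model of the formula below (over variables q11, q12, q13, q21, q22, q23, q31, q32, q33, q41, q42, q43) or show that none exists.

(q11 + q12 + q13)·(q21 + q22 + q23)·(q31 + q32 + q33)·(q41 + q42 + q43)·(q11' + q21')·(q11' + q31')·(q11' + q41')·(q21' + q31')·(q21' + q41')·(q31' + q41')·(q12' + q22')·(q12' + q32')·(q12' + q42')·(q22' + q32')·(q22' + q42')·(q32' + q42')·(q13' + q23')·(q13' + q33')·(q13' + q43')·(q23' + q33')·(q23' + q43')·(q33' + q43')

UNSATISFIABLE

Case q11 = 0:
Case q12 = 1:
(q22') alone gives q22 = 0.
(q32') alone gives q32 = 0.
(q42') alone gives q42 = 0.
Case q21 = 1:
(q31') alone gives q31 = 0.
(q33) alone gives q33 = 1.
(q41') alone gives q41 = 0.
(q43) alone gives q43 = 1.
Now (q43') is unsatisfied and unit — conflict.
Undo q21 and try q21 = 0.
(q23) alone gives q23 = 1.
(q13') alone gives q13 = 0.
(q33') alone gives q33 = 0.
(q31) alone gives q31 = 1.
(q41') alone gives q41 = 0.
(q43) alone gives q43 = 1.
Now (q43') is unsatisfied and unit — conflict.
Both values of q21 lead to a conflict.
Undo q12 and try q12 = 0.
(q13) alone gives q13 = 1.
(q23') alone gives q23 = 0.
(q33') alone gives q33 = 0.
(q43') alone gives q43 = 0.
Case q21 = 1:
(q31') alone gives q31 = 0.
(q32) alone gives q32 = 1.
(q41') alone gives q41 = 0.
(q42) alone gives q42 = 1.
Now (q42') is unsatisfied and unit — conflict.
Undo q21 and try q21 = 0.
(q22) alone gives q22 = 1.
(q32') alone gives q32 = 0.
(q31) alone gives q31 = 1.
(q41') alone gives q41 = 0.
(q42) alone gives q42 = 1.
Now (q42') is unsatisfied and unit — conflict.
Both values of q21 lead to a conflict.
Both values of q12 lead to a conflict.
Undo q11 and try q11 = 1.
(q21') alone gives q21 = 0.
(q31') alone gives q31 = 0.
(q41') alone gives q41 = 0.
Case q22 = 1:
(q12') alone gives q12 = 0.
(q32') alone gives q32 = 0.
(q33) alone gives q33 = 1.
(q42') alone gives q42 = 0.
(q43) alone gives q43 = 1.
Now (q43') is unsatisfied and unit — conflict.
Undo q22 and try q22 = 0.
(q23) alone gives q23 = 1.
(q13') alone gives q13 = 0.
(q33') alone gives q33 = 0.
(q32) alone gives q32 = 1.
(q12') alone gives q12 = 0.
(q42') alone gives q42 = 0.
(q43) alone gives q43 = 1.
Now (q43') is unsatisfied and unit — conflict.
Both values of q22 lead to a conflict.
Both values of q11 lead to a conflict.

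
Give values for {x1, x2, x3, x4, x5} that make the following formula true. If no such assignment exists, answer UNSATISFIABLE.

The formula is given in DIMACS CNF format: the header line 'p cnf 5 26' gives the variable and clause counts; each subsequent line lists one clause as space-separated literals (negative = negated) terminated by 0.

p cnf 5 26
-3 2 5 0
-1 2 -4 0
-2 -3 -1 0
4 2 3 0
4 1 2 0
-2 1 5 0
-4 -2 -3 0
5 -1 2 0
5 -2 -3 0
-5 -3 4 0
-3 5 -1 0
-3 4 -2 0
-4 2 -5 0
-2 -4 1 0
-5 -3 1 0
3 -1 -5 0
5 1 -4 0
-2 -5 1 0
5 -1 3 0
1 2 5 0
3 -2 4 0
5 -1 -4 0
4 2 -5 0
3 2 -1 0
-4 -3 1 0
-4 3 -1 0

Branch on x3: set x3 = False.
Branch on x4: set x4 = True.
Unit clause (¬x1) forces x1 = False.
Unit clause (¬x2) forces x2 = False.
Unit clause (¬x5) forces x5 = False.
Now (x5) is unsatisfied and unit — conflict.
Undo x4 and try x4 = False.
Unit clause (x2) forces x2 = True.
Now (¬x2) is unsatisfied and unit — conflict.
Either choice for x4 ends in contradiction.
Undo x3 and try x3 = True.
Branch on x2: set x2 = True.
Unit clause (¬x1) forces x1 = False.
Unit clause (x5) forces x5 = True.
Now (¬x5) is unsatisfied and unit — conflict.
Undo x2 and try x2 = False.
Unit clause (x5) forces x5 = True.
Unit clause (x4) forces x4 = True.
Now (¬x4) is unsatisfied and unit — conflict.
Either choice for x2 ends in contradiction.
Either choice for x3 ends in contradiction.

UNSATISFIABLE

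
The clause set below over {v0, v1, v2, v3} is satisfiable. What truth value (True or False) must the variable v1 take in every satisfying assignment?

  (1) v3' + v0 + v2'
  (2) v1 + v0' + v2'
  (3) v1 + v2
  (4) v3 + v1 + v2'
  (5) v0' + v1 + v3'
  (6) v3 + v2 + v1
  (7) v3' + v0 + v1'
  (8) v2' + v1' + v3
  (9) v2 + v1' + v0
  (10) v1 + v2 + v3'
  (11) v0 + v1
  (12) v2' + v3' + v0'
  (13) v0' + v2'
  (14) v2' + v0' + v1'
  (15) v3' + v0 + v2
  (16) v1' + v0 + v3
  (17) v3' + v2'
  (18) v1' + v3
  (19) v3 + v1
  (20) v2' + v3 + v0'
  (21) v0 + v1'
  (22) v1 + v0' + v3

True

Suppose v1 = 0.
From the singleton clause (v2), v2 = 1.
From the singleton clause (v0'), v0 = 0.
But (v0) is also a unit clause — contradiction.
So every satisfying assignment has v1 = True.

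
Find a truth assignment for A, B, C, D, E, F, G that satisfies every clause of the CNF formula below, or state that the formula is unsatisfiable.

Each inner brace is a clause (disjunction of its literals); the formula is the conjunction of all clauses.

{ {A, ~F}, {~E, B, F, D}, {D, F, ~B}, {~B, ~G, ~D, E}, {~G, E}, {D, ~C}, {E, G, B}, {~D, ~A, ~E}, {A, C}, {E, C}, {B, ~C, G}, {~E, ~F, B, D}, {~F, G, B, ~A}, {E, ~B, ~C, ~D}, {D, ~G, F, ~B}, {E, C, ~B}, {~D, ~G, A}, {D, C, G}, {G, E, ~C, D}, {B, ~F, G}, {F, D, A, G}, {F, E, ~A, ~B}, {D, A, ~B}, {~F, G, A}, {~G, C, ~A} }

Suppose A = 0.
(~F) alone gives F = 0.
(C) alone gives C = 1.
(D) alone gives D = 1.
(~G) alone gives G = 0.
(B) alone gives B = 1.
(E) alone gives E = 1.
All clauses are satisfied.

A ↦ 0,  B ↦ 1,  C ↦ 1,  D ↦ 1,  E ↦ 1,  F ↦ 0,  G ↦ 0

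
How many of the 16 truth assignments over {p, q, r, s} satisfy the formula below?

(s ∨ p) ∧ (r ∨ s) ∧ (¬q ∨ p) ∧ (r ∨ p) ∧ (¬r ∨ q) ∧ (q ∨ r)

3

There are 2^4 = 16 truth assignments over (p, q, r, s).
Check each against the 6 clauses (columns in the order p, q, r, s):
  F F F F  ✗ fails (s ∨ p)
  F F F T  ✗ fails (r ∨ p)
  F F T F  ✗ fails (s ∨ p)
  F F T T  ✗ fails (¬r ∨ q)
  F T F F  ✗ fails (s ∨ p)
  F T F T  ✗ fails (¬q ∨ p)
  F T T F  ✗ fails (s ∨ p)
  F T T T  ✗ fails (¬q ∨ p)
  T F F F  ✗ fails (r ∨ s)
  T F F T  ✗ fails (q ∨ r)
  T F T F  ✗ fails (¬r ∨ q)
  T F T T  ✗ fails (¬r ∨ q)
  T T F F  ✗ fails (r ∨ s)
  T T F T  ✓ satisfies all
  T T T F  ✓ satisfies all
  T T T T  ✓ satisfies all
3 of the 16 rows are models.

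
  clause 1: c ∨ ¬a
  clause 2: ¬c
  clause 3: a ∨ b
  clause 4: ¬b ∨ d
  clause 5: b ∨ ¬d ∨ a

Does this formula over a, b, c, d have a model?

Yes, satisfiable

The clause (¬c) is unit, so c = False.
The clause (¬a) is unit, so a = False.
The clause (b) is unit, so b = True.
The clause (d) is unit, so d = True.
This assignment satisfies each clause.
A satisfying assignment: a ↦ False, b ↦ True, c ↦ False, d ↦ True.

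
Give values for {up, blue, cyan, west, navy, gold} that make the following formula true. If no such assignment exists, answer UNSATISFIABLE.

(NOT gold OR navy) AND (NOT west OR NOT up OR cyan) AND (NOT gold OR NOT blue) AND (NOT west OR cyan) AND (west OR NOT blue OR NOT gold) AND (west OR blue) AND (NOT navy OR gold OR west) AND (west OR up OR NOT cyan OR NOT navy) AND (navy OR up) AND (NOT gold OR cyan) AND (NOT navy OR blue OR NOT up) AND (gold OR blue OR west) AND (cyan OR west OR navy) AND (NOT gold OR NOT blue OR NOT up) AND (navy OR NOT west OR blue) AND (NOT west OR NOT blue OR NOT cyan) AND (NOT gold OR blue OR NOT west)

up: true,  blue: true,  cyan: true,  west: false,  navy: false,  gold: false

Case gold = false:
Case west = false:
From the singleton clause (blue), blue = true.
From the singleton clause (NOT navy), navy = false.
From the singleton clause (up), up = true.
From the singleton clause (cyan), cyan = true.
All clauses are satisfied.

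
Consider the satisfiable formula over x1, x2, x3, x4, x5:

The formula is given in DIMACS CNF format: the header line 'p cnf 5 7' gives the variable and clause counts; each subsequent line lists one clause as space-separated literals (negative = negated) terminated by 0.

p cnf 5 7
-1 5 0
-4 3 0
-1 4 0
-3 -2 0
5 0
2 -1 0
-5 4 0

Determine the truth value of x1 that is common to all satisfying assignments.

Suppose x1 = True.
From the singleton clause (x5), x5 = True.
From the singleton clause (x4), x4 = True.
From the singleton clause (x3), x3 = True.
From the singleton clause (¬x2), x2 = False.
That conflicts with the unit clause (x2).
So every satisfying assignment has x1 = False.

False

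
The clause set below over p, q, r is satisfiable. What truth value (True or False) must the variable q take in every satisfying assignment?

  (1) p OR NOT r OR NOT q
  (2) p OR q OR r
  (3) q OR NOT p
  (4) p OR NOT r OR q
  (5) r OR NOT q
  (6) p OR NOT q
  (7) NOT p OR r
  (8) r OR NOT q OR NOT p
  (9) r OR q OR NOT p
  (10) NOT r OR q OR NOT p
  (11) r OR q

True

Suppose q = false.
Unit clause (NOT p) forces p = false.
Unit clause (r) forces r = true.
That conflicts with the unit clause (NOT r).
So every satisfying assignment has q = True.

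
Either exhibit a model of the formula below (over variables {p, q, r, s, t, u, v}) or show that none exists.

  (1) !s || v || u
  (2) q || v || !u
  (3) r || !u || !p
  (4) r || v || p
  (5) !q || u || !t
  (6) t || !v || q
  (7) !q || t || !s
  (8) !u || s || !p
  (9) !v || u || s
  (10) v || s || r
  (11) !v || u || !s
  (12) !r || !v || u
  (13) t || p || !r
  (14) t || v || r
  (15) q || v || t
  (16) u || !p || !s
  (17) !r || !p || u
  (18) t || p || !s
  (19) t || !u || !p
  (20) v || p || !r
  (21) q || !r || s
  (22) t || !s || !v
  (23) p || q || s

p ↦ false, q ↦ true, r ↦ false, s ↦ true, t ↦ true, u ↦ true, v ↦ true

Suppose s = true.
Suppose v = true.
From the singleton clause (u), u = true.
From the singleton clause (t), t = true.
Suppose r = false.
From the singleton clause (!p), p = false.
All clauses hold; q can take either value.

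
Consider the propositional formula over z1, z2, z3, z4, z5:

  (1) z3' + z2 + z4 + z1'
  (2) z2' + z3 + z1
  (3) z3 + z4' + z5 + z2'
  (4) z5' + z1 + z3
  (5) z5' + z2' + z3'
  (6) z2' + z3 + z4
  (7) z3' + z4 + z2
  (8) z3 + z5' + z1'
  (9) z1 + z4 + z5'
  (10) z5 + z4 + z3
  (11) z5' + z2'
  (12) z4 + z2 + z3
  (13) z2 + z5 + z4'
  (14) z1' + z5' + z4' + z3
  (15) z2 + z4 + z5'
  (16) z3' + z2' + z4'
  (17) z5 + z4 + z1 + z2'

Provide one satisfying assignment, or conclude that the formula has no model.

z1: 0,  z2: 0,  z3: 1,  z4: 1,  z5: 1

Case z5 = 1:
Unit clause (z2') forces z2 = 0.
Unit clause (z4) forces z4 = 1.
Case z1 = 0:
Unit clause (z3) forces z3 = 1.
This assignment satisfies each clause.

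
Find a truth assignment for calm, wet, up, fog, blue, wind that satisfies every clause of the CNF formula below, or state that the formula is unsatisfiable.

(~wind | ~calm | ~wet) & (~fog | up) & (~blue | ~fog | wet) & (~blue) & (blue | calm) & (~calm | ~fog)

Unit clause (~blue) forces blue = 0.
Unit clause (calm) forces calm = 1.
Unit clause (~fog) forces fog = 0.
Branch on wind: set wind = 1.
Unit clause (~wet) forces wet = 0.
Every clause is now satisfied; up is unconstrained.

calm ↦ 1,  wet ↦ 0,  up ↦ 1,  fog ↦ 0,  blue ↦ 0,  wind ↦ 1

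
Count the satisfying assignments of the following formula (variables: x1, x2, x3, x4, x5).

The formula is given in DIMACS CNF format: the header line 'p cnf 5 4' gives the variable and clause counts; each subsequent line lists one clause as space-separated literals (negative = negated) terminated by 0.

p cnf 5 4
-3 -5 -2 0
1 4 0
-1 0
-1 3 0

7

There are 2^5 = 32 truth assignments over (x1, x2, x3, x4, x5).
Split on x5. With x5 = True, the clauses containing x5 are satisfied and ¬x5 drops from the rest; 3 of the 2^4 = 16 assignments to the other variables satisfy what remains.
With x5 = False, by the same count on the reduced clause set, 4 assignments work.
(One model: x1=F, x2=F, x3=F, x4=T, x5=F.)
Total: 3 + 4 = 7.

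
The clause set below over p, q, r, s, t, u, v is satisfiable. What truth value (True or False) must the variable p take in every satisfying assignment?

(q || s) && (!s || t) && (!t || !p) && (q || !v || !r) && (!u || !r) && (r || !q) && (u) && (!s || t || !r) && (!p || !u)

False

Suppose p = true.
From the singleton clause (!t), t = false.
From the singleton clause (!s), s = false.
From the singleton clause (q), q = true.
From the singleton clause (r), r = true.
From the singleton clause (!u), u = false.
Now (u) is unsatisfied and unit — conflict.
So every satisfying assignment has p = False.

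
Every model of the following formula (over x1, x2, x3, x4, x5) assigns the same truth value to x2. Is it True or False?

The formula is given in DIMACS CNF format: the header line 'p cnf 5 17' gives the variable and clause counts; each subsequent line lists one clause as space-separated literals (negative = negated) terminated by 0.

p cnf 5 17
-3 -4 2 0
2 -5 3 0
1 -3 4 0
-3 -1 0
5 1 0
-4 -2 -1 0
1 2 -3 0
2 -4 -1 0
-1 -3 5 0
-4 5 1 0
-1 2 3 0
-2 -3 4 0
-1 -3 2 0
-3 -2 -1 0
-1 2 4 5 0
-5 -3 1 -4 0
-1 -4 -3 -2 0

True

Suppose x2 = False.
Branch on x3: set x3 = False.
(¬x5) alone gives x5 = False.
(x1) alone gives x1 = True.
That conflicts with the unit clause (¬x1).
Backtrack on x3: now try x3 = True.
(¬x4) alone gives x4 = False.
(x1) alone gives x1 = True.
That conflicts with the unit clause (¬x1).
Both values of x3 lead to a conflict.
So every satisfying assignment has x2 = True.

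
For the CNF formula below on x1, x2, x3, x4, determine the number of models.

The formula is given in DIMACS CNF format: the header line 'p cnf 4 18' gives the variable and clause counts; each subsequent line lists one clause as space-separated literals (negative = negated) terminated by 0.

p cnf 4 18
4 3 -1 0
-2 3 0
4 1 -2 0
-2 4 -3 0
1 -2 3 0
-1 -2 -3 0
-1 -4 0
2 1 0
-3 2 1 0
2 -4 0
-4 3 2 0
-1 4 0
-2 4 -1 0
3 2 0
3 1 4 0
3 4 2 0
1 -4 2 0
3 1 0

There are 2^4 = 16 truth assignments over (x1, x2, x3, x4).
Split on x1. With x1 = True, the clauses containing x1 are satisfied and ¬x1 drops from the rest; 0 of the 2^3 = 8 assignments to the other variables satisfy what remains.
With x1 = False, by the same count on the reduced clause set, 1 assignment works.
Total: 0 + 1 = 1.

1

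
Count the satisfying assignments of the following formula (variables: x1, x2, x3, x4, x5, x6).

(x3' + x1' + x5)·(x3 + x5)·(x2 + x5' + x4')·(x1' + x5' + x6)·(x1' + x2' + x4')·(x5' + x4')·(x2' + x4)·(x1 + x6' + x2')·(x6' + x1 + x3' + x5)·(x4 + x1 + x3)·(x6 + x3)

7

There are 2^6 = 64 truth assignments over (x1, x2, x3, x4, x5, x6).
Split on x1. With x1 = 1, the clauses containing x1 are satisfied and x1' drops from the rest; 2 of the 2^5 = 32 assignments to the other variables satisfy what remains.
With x1 = 0, by the same count on the reduced clause set, 5 assignments work.
Total: 2 + 5 = 7.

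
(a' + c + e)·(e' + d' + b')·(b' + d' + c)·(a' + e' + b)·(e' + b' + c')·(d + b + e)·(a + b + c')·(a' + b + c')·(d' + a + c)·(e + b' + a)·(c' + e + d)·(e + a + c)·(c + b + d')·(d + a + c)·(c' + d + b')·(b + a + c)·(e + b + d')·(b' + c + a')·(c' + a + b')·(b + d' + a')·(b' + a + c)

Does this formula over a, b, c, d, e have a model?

Branch on a: set a = 1.
Branch on c: set c = 1.
From the singleton clause (b), b = 1.
From the singleton clause (e'), e = 0.
From the singleton clause (d), d = 1.
All clauses are satisfied.
A satisfying assignment: a=1,  b=1,  c=1,  d=1,  e=0.

Satisfiable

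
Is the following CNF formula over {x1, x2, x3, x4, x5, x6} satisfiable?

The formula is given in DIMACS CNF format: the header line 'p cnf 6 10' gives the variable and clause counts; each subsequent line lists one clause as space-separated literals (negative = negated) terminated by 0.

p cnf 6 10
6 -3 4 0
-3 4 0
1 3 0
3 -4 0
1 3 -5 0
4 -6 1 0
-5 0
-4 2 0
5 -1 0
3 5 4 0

The clause (¬x5) is unit, so x5 = False.
The clause (¬x1) is unit, so x1 = False.
The clause (x3) is unit, so x3 = True.
The clause (x4) is unit, so x4 = True.
The clause (x2) is unit, so x2 = True.
No clause remains; x6 is free.
A satisfying assignment: x1=False, x2=True, x3=True, x4=True, x5=False, x6=False.

Yes, satisfiable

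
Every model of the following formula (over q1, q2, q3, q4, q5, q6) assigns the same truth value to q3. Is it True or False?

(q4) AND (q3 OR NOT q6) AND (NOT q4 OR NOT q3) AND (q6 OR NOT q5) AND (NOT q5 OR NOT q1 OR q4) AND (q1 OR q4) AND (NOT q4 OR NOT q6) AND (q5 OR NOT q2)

False

Suppose q3 = true.
(q4) alone gives q4 = true.
But (NOT q4) is also a unit clause — contradiction.
So every satisfying assignment has q3 = False.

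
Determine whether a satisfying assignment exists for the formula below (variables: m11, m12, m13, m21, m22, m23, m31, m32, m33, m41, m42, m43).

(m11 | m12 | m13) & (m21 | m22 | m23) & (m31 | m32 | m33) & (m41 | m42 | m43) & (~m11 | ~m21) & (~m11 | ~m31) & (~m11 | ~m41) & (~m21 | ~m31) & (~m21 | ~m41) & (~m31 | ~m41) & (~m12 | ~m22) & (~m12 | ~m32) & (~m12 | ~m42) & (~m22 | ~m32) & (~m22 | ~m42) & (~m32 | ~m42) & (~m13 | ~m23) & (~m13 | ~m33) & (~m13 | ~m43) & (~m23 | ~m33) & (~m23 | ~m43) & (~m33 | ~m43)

Suppose m11 = 0.
Suppose m12 = 1.
Unit clause (~m22) forces m22 = 0.
Unit clause (~m32) forces m32 = 0.
Unit clause (~m42) forces m42 = 0.
Suppose m21 = 1.
Unit clause (~m31) forces m31 = 0.
Unit clause (m33) forces m33 = 1.
Unit clause (~m41) forces m41 = 0.
Unit clause (m43) forces m43 = 1.
Now (~m43) is unsatisfied and unit — conflict.
So m21 must be the other value — set m21 = 0.
Unit clause (m23) forces m23 = 1.
Unit clause (~m13) forces m13 = 0.
Unit clause (~m33) forces m33 = 0.
Unit clause (m31) forces m31 = 1.
Unit clause (~m41) forces m41 = 0.
Unit clause (m43) forces m43 = 1.
Now (~m43) is unsatisfied and unit — conflict.
Neither m21 = 1 nor m21 = 0 works.
So m12 must be the other value — set m12 = 0.
Unit clause (m13) forces m13 = 1.
Unit clause (~m23) forces m23 = 0.
Unit clause (~m33) forces m33 = 0.
Unit clause (~m43) forces m43 = 0.
Suppose m21 = 1.
Unit clause (~m31) forces m31 = 0.
Unit clause (m32) forces m32 = 1.
Unit clause (~m41) forces m41 = 0.
Unit clause (m42) forces m42 = 1.
Now (~m42) is unsatisfied and unit — conflict.
So m21 must be the other value — set m21 = 0.
Unit clause (m22) forces m22 = 1.
Unit clause (~m32) forces m32 = 0.
Unit clause (m31) forces m31 = 1.
Unit clause (~m41) forces m41 = 0.
Unit clause (m42) forces m42 = 1.
Now (~m42) is unsatisfied and unit — conflict.
Neither m21 = 1 nor m21 = 0 works.
Neither m12 = 1 nor m12 = 0 works.
So m11 must be the other value — set m11 = 1.
Unit clause (~m21) forces m21 = 0.
Unit clause (~m31) forces m31 = 0.
Unit clause (~m41) forces m41 = 0.
Suppose m22 = 1.
Unit clause (~m12) forces m12 = 0.
Unit clause (~m32) forces m32 = 0.
Unit clause (m33) forces m33 = 1.
Unit clause (~m42) forces m42 = 0.
Unit clause (m43) forces m43 = 1.
Now (~m43) is unsatisfied and unit — conflict.
So m22 must be the other value — set m22 = 0.
Unit clause (m23) forces m23 = 1.
Unit clause (~m13) forces m13 = 0.
Unit clause (~m33) forces m33 = 0.
Unit clause (m32) forces m32 = 1.
Unit clause (~m12) forces m12 = 0.
Unit clause (~m42) forces m42 = 0.
Unit clause (m43) forces m43 = 1.
Now (~m43) is unsatisfied and unit — conflict.
Neither m22 = 1 nor m22 = 0 works.
Neither m11 = 1 nor m11 = 0 works.
No assignment satisfies every clause.

Unsatisfiable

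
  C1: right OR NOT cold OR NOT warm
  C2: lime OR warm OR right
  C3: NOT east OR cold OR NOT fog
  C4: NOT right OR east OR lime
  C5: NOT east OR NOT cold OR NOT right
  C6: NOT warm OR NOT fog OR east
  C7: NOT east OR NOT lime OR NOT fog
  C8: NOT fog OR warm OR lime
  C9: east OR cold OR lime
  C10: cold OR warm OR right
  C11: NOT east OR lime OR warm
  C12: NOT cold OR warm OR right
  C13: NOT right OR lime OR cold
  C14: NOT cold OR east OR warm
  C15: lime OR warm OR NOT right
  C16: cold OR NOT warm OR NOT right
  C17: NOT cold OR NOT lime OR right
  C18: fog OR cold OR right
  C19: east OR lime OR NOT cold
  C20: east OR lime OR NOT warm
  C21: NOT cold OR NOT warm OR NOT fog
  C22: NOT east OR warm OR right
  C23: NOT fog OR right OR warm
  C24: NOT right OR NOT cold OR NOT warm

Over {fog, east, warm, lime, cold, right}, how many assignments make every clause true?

3

There are 2^6 = 64 truth assignments over (fog, east, warm, lime, cold, right).
Split on warm. With warm = true, the clauses containing warm are satisfied and NOT warm drops from the rest; 0 of the 2^5 = 32 assignments to the other variables satisfy what remains.
With warm = false, by the same count on the reduced clause set, 3 assignments work.
(One model: fog=F, east=F, warm=F, lime=T, cold=F, right=T.)
Total: 0 + 3 = 3.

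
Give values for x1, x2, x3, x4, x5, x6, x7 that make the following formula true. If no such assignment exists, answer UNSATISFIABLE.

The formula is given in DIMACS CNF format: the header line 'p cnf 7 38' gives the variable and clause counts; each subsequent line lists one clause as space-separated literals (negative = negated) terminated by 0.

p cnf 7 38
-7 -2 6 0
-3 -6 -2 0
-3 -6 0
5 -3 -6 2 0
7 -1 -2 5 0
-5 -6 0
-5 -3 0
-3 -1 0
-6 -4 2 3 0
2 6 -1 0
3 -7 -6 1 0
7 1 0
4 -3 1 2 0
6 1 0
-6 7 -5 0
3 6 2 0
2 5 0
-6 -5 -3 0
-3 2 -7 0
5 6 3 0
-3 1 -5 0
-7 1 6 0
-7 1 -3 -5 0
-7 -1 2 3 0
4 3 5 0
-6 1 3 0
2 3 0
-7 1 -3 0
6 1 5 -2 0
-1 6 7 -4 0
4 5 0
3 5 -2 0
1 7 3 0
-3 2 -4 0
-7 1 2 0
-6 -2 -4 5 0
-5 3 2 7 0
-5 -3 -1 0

Case x3 = False:
(x2) alone gives x2 = True.
(x5) alone gives x5 = True.
(¬x6) alone gives x6 = False.
(¬x7) alone gives x7 = False.
(x1) alone gives x1 = True.
(¬x4) alone gives x4 = False.
This assignment satisfies each clause.

x1: True,  x2: True,  x3: False,  x4: False,  x5: True,  x6: False,  x7: False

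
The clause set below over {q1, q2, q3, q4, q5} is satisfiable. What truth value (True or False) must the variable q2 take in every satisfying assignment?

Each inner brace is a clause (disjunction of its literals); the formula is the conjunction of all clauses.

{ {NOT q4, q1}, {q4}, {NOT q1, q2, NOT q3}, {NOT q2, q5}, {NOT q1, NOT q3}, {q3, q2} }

Suppose q2 = false.
(q4) alone gives q4 = true.
(q1) alone gives q1 = true.
(NOT q3) alone gives q3 = false.
But (q3) is also a unit clause — contradiction.
So every satisfying assignment has q2 = True.

True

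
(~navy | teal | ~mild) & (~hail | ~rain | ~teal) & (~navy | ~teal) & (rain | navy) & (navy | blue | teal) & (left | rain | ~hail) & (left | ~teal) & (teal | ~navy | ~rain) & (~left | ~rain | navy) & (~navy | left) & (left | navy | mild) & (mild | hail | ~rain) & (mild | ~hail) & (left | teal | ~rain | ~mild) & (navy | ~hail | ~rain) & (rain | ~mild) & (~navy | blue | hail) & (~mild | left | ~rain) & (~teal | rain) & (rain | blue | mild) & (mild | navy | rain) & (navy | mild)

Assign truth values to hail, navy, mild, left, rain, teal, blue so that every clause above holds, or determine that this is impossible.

Suppose navy = 1.
From the singleton clause (~teal), teal = 0.
From the singleton clause (~mild), mild = 0.
From the singleton clause (~rain), rain = 0.
From the singleton clause (left), left = 1.
From the singleton clause (~hail), hail = 0.
From the singleton clause (blue), blue = 1.
Every clause now holds.

hail: 0,  navy: 1,  mild: 0,  left: 1,  rain: 0,  teal: 0,  blue: 1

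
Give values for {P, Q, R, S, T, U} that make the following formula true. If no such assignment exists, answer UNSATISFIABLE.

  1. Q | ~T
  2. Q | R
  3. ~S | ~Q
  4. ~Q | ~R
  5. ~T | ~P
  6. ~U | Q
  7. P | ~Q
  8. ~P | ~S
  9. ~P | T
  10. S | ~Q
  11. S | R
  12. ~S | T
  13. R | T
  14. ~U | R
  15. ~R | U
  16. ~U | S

UNSATISFIABLE

Branch on Q: set Q = 1.
From the singleton clause (~S), S = 0.
But (S) is also a unit clause — contradiction.
Undo Q and try Q = 0.
From the singleton clause (~T), T = 0.
From the singleton clause (R), R = 1.
From the singleton clause (~U), U = 0.
But (U) is also a unit clause — contradiction.
Both values of Q lead to a conflict.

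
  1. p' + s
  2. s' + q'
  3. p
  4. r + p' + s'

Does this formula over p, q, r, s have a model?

Yes

From the singleton clause (p), p = 1.
From the singleton clause (s), s = 1.
From the singleton clause (q'), q = 0.
From the singleton clause (r), r = 1.
This assignment satisfies each clause.
A satisfying assignment: p ↦ 1,  q ↦ 0,  r ↦ 1,  s ↦ 1.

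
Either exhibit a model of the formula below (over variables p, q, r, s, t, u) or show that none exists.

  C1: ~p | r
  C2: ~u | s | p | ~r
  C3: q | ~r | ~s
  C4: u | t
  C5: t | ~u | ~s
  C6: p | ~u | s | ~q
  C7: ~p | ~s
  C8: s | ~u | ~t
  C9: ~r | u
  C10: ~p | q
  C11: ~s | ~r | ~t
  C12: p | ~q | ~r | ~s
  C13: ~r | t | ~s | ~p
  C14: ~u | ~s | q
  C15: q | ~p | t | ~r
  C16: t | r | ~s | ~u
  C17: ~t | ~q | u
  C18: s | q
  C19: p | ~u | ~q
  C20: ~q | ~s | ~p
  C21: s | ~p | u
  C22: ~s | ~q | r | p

Try p = 0.
Try u = 0.
From the singleton clause (t), t = 1.
From the singleton clause (~r), r = 0.
From the singleton clause (~q), q = 0.
From the singleton clause (s), s = 1.
All clauses are satisfied.

p=0,  q=0,  r=0,  s=1,  t=1,  u=0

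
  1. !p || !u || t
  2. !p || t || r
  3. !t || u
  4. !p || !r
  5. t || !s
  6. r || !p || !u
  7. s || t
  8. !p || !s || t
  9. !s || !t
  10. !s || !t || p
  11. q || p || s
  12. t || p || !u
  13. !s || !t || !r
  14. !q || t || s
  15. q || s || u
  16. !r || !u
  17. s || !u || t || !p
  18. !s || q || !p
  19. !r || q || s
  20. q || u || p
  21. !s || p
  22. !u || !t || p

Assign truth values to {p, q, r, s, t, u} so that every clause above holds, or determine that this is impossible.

Branch on t: set t = false.
From the singleton clause (!s), s = false.
That conflicts with the unit clause (s).
Backtrack on t: now try t = true.
From the singleton clause (u), u = true.
From the singleton clause (!s), s = false.
From the singleton clause (!r), r = false.
From the singleton clause (!p), p = false.
That conflicts with the unit clause (p).
Neither t = true nor t = false works.

UNSATISFIABLE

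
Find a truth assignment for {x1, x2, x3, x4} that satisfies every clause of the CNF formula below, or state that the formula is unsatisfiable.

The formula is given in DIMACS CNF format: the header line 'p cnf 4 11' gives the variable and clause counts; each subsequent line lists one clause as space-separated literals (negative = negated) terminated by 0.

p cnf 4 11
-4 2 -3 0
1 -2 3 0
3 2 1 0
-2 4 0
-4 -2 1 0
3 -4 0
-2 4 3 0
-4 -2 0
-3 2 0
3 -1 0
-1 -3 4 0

UNSATISFIABLE

Suppose x2 = False.
Unit clause (¬x3) forces x3 = False.
Unit clause (x1) forces x1 = True.
That conflicts with the unit clause (¬x1).
So x2 must be the other value — set x2 = True.
Unit clause (x4) forces x4 = True.
That conflicts with the unit clause (¬x4).
Either choice for x2 ends in contradiction.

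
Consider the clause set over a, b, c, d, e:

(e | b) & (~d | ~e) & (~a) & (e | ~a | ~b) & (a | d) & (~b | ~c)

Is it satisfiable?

Satisfiable

The clause (~a) is unit, so a = 0.
The clause (d) is unit, so d = 1.
The clause (~e) is unit, so e = 0.
The clause (b) is unit, so b = 1.
The clause (~c) is unit, so c = 0.
This assignment satisfies each clause.
A satisfying assignment: a: 0, b: 1, c: 0, d: 1, e: 0.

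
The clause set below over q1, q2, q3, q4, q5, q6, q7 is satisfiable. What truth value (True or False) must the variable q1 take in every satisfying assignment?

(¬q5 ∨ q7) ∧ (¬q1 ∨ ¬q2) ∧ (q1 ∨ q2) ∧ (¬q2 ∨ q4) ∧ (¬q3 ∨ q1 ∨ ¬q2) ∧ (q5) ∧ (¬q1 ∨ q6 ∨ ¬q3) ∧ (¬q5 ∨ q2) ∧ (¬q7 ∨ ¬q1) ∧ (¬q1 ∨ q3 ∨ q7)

Suppose q1 = True.
Unit clause (¬q2) forces q2 = False.
Unit clause (q5) forces q5 = True.
But (¬q5) is also a unit clause — contradiction.
So every satisfying assignment has q1 = False.

False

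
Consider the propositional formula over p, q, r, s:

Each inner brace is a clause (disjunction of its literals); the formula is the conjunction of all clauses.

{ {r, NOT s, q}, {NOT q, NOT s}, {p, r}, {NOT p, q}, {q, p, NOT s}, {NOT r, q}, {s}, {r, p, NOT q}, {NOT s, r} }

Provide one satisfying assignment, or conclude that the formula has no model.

UNSATISFIABLE

Unit clause (s) forces s = true.
Unit clause (NOT q) forces q = false.
Unit clause (r) forces r = true.
That conflicts with the unit clause (NOT r).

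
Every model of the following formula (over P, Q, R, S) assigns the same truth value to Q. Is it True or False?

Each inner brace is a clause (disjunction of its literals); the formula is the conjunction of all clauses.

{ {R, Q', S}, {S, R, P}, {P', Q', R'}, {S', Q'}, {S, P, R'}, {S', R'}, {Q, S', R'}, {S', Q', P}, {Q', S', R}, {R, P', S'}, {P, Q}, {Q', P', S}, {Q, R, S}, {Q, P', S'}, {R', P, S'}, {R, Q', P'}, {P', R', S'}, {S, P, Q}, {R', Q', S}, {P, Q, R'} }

False

Suppose Q = 1.
From the singleton clause (S'), S = 0.
From the singleton clause (R), R = 1.
That conflicts with the unit clause (R').
So every satisfying assignment has Q = False.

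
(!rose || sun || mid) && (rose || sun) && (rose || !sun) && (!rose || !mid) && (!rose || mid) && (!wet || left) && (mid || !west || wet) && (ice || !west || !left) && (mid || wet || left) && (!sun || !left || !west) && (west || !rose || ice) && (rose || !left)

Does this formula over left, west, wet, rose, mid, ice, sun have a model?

Try rose = true.
(!mid) alone gives mid = false.
But (mid) is also a unit clause — contradiction.
So rose must be the other value — set rose = false.
(sun) alone gives sun = true.
But (!sun) is also a unit clause — contradiction.
Either choice for rose ends in contradiction.
No assignment satisfies every clause.

No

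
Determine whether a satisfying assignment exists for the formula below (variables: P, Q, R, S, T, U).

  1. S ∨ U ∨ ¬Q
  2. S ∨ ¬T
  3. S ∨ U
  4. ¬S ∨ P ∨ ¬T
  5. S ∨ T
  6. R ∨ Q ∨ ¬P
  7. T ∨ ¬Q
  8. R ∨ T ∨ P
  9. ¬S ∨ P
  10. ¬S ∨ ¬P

Branch on S: set S = True.
(P) alone gives P = True.
But (¬P) is also a unit clause — contradiction.
That branch fails; take S = False instead.
(¬T) alone gives T = False.
But (T) is also a unit clause — contradiction.
Neither S = True nor S = False works.
No assignment satisfies every clause.

No, unsatisfiable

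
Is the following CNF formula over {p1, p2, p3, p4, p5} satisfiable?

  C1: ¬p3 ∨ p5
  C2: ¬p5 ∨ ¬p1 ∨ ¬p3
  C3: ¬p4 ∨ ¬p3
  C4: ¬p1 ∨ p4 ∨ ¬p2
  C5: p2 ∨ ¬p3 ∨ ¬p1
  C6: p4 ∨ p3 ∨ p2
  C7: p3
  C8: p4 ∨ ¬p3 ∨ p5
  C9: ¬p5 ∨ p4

Unit clause (p3) forces p3 = True.
Unit clause (p5) forces p5 = True.
Unit clause (¬p1) forces p1 = False.
Unit clause (¬p4) forces p4 = False.
Now (p4) is unsatisfied and unit — conflict.
No assignment satisfies every clause.

No, unsatisfiable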